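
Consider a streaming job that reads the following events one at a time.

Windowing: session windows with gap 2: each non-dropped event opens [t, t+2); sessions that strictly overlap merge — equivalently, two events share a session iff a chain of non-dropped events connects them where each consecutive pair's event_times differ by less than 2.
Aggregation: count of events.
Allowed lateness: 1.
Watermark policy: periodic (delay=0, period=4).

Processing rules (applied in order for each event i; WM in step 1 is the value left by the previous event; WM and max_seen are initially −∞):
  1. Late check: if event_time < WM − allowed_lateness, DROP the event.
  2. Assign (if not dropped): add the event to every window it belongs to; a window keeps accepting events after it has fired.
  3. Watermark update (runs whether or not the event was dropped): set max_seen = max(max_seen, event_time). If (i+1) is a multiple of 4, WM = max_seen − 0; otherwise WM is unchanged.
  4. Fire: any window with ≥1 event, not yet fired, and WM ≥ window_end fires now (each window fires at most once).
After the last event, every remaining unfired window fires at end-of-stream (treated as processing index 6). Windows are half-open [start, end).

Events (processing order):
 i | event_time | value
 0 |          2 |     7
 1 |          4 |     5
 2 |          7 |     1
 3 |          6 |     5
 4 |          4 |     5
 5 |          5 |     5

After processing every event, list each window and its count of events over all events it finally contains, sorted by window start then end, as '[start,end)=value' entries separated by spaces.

i=0 t=2 v=7: → [2,4); WM=−∞
i=1 t=4 v=5: → [4,6); WM=−∞
i=2 t=7 v=1: → [7,9); WM=−∞
i=3 t=6 v=5: → [6,9); WM=7
i=4 t=4 v=5: DROP (t<7-1); WM=7
i=5 t=5 v=5: DROP (t<7-1); WM=7

[2,4)=1 [4,6)=1 [6,9)=2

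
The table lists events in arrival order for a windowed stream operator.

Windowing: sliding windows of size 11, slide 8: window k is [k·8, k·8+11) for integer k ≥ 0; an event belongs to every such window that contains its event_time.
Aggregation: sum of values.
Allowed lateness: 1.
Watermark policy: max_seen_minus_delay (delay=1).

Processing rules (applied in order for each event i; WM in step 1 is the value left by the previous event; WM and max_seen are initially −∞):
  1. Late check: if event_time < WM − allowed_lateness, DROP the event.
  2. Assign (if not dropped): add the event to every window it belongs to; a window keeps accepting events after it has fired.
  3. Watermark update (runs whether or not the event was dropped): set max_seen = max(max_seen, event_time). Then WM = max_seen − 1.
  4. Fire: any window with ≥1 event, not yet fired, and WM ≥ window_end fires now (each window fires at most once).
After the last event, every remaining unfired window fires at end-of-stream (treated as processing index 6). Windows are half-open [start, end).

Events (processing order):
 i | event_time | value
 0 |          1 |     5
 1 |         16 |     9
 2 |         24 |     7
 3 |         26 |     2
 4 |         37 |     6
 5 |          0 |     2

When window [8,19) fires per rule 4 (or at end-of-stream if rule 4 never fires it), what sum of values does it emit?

9

i=0 t=1 v=5: → [0,11); WM=0
i=1 t=16 v=9: → [16,27),[8,19); WM=15; [0,11) fires=5
i=2 t=24 v=7: → [24,35),[16,27); WM=23; [8,19) fires=9
i=3 t=26 v=2: → [24,35),[16,27); WM=25
i=4 t=37 v=6: → [32,43); WM=36; [16,27) fires=18 [24,35) fires=9
i=5 t=0 v=2: DROP (t<36-1); WM=36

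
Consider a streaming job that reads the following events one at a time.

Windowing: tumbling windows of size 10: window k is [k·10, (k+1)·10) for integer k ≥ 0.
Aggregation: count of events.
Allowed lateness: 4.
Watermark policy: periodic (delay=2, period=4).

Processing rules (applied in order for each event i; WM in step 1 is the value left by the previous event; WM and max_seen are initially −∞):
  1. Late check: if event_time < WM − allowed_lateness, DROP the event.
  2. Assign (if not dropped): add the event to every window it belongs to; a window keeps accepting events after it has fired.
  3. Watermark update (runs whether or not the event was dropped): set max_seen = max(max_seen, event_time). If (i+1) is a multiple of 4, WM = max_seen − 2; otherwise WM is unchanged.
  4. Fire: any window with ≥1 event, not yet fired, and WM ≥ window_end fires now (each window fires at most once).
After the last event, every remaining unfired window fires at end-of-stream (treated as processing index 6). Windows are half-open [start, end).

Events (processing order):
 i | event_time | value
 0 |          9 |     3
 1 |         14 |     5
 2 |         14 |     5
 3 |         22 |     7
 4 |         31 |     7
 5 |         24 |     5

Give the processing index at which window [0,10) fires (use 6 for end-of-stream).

3

i=0 t=9 v=3: → [0,10); WM=−∞
i=1 t=14 v=5: → [10,20); WM=−∞
i=2 t=14 v=5: → [10,20); WM=−∞
i=3 t=22 v=7: → [20,30); WM=20; [0,10) fires=1 [10,20) fires=2
i=4 t=31 v=7: → [30,40); WM=20
i=5 t=24 v=5: → [20,30); WM=20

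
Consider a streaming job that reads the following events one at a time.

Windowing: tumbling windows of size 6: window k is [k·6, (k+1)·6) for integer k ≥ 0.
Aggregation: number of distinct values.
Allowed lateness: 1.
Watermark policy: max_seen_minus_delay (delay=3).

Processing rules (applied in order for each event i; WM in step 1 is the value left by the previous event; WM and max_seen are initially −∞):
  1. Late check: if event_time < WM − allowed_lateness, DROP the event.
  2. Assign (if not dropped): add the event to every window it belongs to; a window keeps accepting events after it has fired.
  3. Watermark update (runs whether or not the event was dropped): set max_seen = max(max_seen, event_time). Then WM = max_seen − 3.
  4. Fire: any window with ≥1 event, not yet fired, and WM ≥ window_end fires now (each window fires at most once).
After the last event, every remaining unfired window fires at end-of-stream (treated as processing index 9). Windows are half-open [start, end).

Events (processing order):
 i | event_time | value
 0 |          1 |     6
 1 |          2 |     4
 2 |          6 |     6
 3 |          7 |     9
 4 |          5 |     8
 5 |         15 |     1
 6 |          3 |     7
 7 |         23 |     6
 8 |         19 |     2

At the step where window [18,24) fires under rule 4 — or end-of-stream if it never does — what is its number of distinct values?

2

i=0 t=1 v=6: → [0,6); WM=-2
i=1 t=2 v=4: → [0,6); WM=-1
i=2 t=6 v=6: → [6,12); WM=3
i=3 t=7 v=9: → [6,12); WM=4
i=4 t=5 v=8: → [0,6); WM=4
i=5 t=15 v=1: → [12,18); WM=12; [0,6) fires=3 [6,12) fires=2
i=6 t=3 v=7: DROP (t<12-1); WM=12
i=7 t=23 v=6: → [18,24); WM=20; [12,18) fires=1
i=8 t=19 v=2: → [18,24); WM=20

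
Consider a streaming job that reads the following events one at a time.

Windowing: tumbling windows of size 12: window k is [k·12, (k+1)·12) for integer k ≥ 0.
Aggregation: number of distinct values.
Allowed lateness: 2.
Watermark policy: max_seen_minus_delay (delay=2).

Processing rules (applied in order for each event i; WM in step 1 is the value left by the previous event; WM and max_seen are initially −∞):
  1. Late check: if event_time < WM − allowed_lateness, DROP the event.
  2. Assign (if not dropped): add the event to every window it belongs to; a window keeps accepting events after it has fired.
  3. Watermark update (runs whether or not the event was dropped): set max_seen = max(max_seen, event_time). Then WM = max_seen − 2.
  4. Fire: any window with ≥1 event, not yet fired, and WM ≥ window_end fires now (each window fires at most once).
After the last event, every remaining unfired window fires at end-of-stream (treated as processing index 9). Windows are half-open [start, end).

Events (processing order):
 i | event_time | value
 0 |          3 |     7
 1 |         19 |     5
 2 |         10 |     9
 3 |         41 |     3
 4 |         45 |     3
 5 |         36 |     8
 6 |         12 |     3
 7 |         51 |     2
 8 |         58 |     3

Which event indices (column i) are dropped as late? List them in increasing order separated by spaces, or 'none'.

i=0 t=3 v=7: → [0,12); WM=1
i=1 t=19 v=5: → [12,24); WM=17; [0,12) fires=1
i=2 t=10 v=9: DROP (t<17-2); WM=17
i=3 t=41 v=3: → [36,48); WM=39; [12,24) fires=1
i=4 t=45 v=3: → [36,48); WM=43
i=5 t=36 v=8: DROP (t<43-2); WM=43
i=6 t=12 v=3: DROP (t<43-2); WM=43
i=7 t=51 v=2: → [48,60); WM=49; [36,48) fires=1
i=8 t=58 v=3: → [48,60); WM=56

2 5 6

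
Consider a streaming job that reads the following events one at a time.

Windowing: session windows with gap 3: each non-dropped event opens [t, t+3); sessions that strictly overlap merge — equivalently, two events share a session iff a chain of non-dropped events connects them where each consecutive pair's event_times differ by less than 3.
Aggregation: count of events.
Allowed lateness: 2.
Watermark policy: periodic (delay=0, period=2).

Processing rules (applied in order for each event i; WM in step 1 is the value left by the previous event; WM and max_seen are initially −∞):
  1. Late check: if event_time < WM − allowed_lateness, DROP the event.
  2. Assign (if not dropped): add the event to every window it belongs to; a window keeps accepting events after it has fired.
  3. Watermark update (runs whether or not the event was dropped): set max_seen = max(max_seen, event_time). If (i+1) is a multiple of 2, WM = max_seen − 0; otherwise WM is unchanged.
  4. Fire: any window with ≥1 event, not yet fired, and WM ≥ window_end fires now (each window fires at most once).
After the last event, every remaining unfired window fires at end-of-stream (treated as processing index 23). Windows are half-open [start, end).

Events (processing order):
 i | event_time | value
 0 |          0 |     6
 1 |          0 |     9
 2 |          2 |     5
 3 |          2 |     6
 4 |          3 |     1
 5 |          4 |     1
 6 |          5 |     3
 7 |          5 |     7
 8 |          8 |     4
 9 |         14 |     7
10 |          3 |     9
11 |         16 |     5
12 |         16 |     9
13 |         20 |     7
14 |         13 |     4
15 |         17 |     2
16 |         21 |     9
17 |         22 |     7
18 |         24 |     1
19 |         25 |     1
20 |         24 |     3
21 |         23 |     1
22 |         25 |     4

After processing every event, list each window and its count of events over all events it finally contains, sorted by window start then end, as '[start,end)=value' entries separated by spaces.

i=0 t=0 v=6: → [0,3); WM=−∞
i=1 t=0 v=9: → [0,3); WM=0
i=2 t=2 v=5: → [0,5); WM=0
i=3 t=2 v=6: → [0,5); WM=2
i=4 t=3 v=1: → [0,6); WM=2
i=5 t=4 v=1: → [0,7); WM=4
i=6 t=5 v=3: → [0,8); WM=4
i=7 t=5 v=7: → [0,8); WM=5
i=8 t=8 v=4: → [8,11); WM=5
i=9 t=14 v=7: → [14,17); WM=14
i=10 t=3 v=9: DROP (t<14-2); WM=14
i=11 t=16 v=5: → [14,19); WM=16
i=12 t=16 v=9: → [14,19); WM=16
i=13 t=20 v=7: → [20,23); WM=20
i=14 t=13 v=4: DROP (t<20-2); WM=20
i=15 t=17 v=2: DROP (t<20-2); WM=20
i=16 t=21 v=9: → [20,24); WM=20
i=17 t=22 v=7: → [20,25); WM=22
i=18 t=24 v=1: → [20,27); WM=22
i=19 t=25 v=1: → [20,28); WM=25
i=20 t=24 v=3: → [20,28); WM=25
i=21 t=23 v=1: → [20,28); WM=25
i=22 t=25 v=4: → [20,28); WM=25

[0,8)=8 [8,11)=1 [14,19)=3 [20,28)=8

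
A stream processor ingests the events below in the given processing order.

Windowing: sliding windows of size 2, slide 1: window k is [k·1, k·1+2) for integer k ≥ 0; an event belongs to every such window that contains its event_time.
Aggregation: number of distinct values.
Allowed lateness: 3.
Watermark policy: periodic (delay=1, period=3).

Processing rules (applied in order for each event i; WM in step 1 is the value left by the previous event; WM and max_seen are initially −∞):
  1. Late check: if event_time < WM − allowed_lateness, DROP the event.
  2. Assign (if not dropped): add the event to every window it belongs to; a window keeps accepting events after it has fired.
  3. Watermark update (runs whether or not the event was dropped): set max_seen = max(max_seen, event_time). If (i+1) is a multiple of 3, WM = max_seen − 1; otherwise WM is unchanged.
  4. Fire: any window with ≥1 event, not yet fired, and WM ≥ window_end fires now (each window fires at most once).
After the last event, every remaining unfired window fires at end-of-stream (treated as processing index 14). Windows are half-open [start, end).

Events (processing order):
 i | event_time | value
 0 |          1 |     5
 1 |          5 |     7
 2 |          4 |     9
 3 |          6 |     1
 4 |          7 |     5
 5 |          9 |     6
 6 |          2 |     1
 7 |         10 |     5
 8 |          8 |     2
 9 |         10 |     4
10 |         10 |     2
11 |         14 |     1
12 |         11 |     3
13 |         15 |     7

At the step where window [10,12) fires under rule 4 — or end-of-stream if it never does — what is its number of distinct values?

i=0 t=1 v=5: → [1,3),[0,2); WM=−∞
i=1 t=5 v=7: → [5,7),[4,6); WM=−∞
i=2 t=4 v=9: → [4,6),[3,5); WM=4; [0,2) fires=1 [1,3) fires=1
i=3 t=6 v=1: → [6,8),[5,7); WM=4
i=4 t=7 v=5: → [7,9),[6,8); WM=4
i=5 t=9 v=6: → [9,11),[8,10); WM=8; [3,5) fires=1 [4,6) fires=2 [5,7) fires=2 [6,8) fires=2
i=6 t=2 v=1: DROP (t<8-3); WM=8
i=7 t=10 v=5: → [10,12),[9,11); WM=8
i=8 t=8 v=2: → [8,10),[7,9); WM=9; [7,9) fires=2
i=9 t=10 v=4: → [10,12),[9,11); WM=9
i=10 t=10 v=2: → [10,12),[9,11); WM=9
i=11 t=14 v=1: → [14,16),[13,15); WM=13; [8,10) fires=2 [9,11) fires=4 [10,12) fires=3
i=12 t=11 v=3: → [11,13),[10,12); WM=13; [11,13) fires=1
i=13 t=15 v=7: → [15,17),[14,16); WM=13

3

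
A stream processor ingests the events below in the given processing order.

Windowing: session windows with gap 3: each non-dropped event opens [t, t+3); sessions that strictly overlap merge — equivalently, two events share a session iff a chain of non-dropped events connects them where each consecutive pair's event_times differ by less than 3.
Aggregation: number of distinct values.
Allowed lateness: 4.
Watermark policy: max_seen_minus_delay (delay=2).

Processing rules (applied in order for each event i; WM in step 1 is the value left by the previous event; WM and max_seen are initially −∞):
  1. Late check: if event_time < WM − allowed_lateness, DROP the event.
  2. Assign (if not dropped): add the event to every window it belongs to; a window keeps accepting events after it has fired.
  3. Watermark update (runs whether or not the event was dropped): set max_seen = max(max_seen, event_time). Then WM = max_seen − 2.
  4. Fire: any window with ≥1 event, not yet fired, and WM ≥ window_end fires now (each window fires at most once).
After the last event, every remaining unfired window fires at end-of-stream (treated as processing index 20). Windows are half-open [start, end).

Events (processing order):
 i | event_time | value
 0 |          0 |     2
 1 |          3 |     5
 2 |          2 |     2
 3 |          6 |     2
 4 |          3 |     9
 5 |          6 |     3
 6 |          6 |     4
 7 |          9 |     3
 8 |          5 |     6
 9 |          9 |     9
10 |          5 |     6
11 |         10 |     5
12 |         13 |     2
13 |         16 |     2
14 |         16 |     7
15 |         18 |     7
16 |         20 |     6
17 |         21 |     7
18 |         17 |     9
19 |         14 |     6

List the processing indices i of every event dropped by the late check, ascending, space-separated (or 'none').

19

i=0 t=0 v=2: → [0,3); WM=-2
i=1 t=3 v=5: → [3,6); WM=1
i=2 t=2 v=2: → [0,6); WM=1
i=3 t=6 v=2: → [6,9); WM=4
i=4 t=3 v=9: → [0,6); WM=4
i=5 t=6 v=3: → [6,9); WM=4
i=6 t=6 v=4: → [6,9); WM=4
i=7 t=9 v=3: → [9,12); WM=7
i=8 t=5 v=6: → [0,9); WM=7
i=9 t=9 v=9: → [9,12); WM=7
i=10 t=5 v=6: → [0,9); WM=7
i=11 t=10 v=5: → [9,13); WM=8
i=12 t=13 v=2: → [13,16); WM=11
i=13 t=16 v=2: → [16,19); WM=14
i=14 t=16 v=7: → [16,19); WM=14
i=15 t=18 v=7: → [16,21); WM=16
i=16 t=20 v=6: → [16,23); WM=18
i=17 t=21 v=7: → [16,24); WM=19
i=18 t=17 v=9: → [16,24); WM=19
i=19 t=14 v=6: DROP (t<19-4); WM=19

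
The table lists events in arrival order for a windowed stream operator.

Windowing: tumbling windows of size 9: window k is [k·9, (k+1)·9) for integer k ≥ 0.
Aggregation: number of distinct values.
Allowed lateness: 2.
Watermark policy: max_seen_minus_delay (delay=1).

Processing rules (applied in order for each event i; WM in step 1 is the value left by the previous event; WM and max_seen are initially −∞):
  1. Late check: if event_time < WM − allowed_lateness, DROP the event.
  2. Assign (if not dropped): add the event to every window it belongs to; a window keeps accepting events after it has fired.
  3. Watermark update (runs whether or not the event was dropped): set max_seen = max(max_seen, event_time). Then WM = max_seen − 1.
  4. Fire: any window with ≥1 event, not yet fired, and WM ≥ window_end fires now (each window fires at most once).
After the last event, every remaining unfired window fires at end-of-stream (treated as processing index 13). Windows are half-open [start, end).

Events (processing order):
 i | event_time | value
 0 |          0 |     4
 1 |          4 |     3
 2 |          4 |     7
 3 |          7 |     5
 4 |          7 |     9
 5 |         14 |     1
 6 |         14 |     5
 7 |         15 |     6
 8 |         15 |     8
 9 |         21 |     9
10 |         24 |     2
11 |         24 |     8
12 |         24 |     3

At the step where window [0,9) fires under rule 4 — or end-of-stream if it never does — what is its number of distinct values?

i=0 t=0 v=4: → [0,9); WM=-1
i=1 t=4 v=3: → [0,9); WM=3
i=2 t=4 v=7: → [0,9); WM=3
i=3 t=7 v=5: → [0,9); WM=6
i=4 t=7 v=9: → [0,9); WM=6
i=5 t=14 v=1: → [9,18); WM=13; [0,9) fires=5
i=6 t=14 v=5: → [9,18); WM=13
i=7 t=15 v=6: → [9,18); WM=14
i=8 t=15 v=8: → [9,18); WM=14
i=9 t=21 v=9: → [18,27); WM=20; [9,18) fires=4
i=10 t=24 v=2: → [18,27); WM=23
i=11 t=24 v=8: → [18,27); WM=23
i=12 t=24 v=3: → [18,27); WM=23

5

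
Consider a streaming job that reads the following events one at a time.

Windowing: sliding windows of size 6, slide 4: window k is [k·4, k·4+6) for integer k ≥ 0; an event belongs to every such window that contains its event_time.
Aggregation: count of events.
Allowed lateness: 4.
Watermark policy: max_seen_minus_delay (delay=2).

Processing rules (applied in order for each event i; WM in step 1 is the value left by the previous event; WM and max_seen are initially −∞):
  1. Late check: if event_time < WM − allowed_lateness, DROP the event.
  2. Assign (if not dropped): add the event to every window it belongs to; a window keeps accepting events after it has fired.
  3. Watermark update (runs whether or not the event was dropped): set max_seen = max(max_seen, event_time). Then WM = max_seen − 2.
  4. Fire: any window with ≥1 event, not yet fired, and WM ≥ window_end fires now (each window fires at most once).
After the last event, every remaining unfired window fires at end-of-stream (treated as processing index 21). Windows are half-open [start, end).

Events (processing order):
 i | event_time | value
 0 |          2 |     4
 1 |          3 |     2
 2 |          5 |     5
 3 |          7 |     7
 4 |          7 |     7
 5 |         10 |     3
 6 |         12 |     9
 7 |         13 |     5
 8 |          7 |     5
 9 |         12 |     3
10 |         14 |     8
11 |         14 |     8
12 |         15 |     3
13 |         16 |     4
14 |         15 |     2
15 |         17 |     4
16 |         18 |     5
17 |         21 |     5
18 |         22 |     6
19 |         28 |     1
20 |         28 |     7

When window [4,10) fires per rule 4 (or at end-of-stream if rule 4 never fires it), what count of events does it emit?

i=0 t=2 v=4: → [0,6); WM=0
i=1 t=3 v=2: → [0,6); WM=1
i=2 t=5 v=5: → [4,10),[0,6); WM=3
i=3 t=7 v=7: → [4,10); WM=5
i=4 t=7 v=7: → [4,10); WM=5
i=5 t=10 v=3: → [8,14); WM=8; [0,6) fires=3
i=6 t=12 v=9: → [12,18),[8,14); WM=10; [4,10) fires=3
i=7 t=13 v=5: → [12,18),[8,14); WM=11
i=8 t=7 v=5: → [4,10); WM=11
i=9 t=12 v=3: → [12,18),[8,14); WM=11
i=10 t=14 v=8: → [12,18); WM=12
i=11 t=14 v=8: → [12,18); WM=12
i=12 t=15 v=3: → [12,18); WM=13
i=13 t=16 v=4: → [16,22),[12,18); WM=14; [8,14) fires=4
i=14 t=15 v=2: → [12,18); WM=14
i=15 t=17 v=4: → [16,22),[12,18); WM=15
i=16 t=18 v=5: → [16,22); WM=16
i=17 t=21 v=5: → [20,26),[16,22); WM=19; [12,18) fires=9
i=18 t=22 v=6: → [20,26); WM=20
i=19 t=28 v=1: → [28,34),[24,30); WM=26; [16,22) fires=4 [20,26) fires=2
i=20 t=28 v=7: → [28,34),[24,30); WM=26

3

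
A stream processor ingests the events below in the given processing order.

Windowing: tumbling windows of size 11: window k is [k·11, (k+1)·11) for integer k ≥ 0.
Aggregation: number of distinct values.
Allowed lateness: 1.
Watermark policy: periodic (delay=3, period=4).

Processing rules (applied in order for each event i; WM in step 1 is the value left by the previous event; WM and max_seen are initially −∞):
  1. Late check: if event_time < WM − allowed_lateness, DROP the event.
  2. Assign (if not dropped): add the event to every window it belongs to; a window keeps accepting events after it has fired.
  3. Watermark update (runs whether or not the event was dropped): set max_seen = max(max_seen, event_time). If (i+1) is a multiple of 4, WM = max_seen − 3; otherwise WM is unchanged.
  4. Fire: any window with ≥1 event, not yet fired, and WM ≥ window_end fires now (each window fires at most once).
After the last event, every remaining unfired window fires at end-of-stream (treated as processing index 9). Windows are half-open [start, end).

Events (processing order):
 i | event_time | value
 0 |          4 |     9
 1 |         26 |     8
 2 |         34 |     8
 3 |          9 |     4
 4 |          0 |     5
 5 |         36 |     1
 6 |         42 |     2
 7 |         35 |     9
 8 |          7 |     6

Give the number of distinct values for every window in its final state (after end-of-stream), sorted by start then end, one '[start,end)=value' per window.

[0,11)=2 [22,33)=1 [33,44)=4

i=0 t=4 v=9: → [0,11); WM=−∞
i=1 t=26 v=8: → [22,33); WM=−∞
i=2 t=34 v=8: → [33,44); WM=−∞
i=3 t=9 v=4: → [0,11); WM=31; [0,11) fires=2
i=4 t=0 v=5: DROP (t<31-1); WM=31
i=5 t=36 v=1: → [33,44); WM=31
i=6 t=42 v=2: → [33,44); WM=31
i=7 t=35 v=9: → [33,44); WM=39; [22,33) fires=1
i=8 t=7 v=6: DROP (t<39-1); WM=39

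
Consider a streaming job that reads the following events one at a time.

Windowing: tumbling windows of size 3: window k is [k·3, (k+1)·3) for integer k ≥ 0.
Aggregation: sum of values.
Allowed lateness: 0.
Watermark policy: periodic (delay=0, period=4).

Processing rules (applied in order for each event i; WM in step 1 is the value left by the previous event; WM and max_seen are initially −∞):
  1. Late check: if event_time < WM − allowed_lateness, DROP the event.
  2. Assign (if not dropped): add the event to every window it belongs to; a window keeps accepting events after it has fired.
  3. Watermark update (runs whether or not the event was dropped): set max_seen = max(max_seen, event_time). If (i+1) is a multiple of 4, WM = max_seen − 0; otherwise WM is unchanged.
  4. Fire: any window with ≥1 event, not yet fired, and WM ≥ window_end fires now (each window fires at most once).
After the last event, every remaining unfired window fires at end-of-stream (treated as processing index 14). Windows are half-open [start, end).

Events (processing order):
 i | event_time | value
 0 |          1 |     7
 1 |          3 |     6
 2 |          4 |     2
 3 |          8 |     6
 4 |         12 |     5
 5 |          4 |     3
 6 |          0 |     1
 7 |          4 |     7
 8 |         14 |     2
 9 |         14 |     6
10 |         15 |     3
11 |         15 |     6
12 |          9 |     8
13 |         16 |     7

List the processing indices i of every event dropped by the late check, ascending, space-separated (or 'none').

5 6 7 12

i=0 t=1 v=7: → [0,3); WM=−∞
i=1 t=3 v=6: → [3,6); WM=−∞
i=2 t=4 v=2: → [3,6); WM=−∞
i=3 t=8 v=6: → [6,9); WM=8; [0,3) fires=7 [3,6) fires=8
i=4 t=12 v=5: → [12,15); WM=8
i=5 t=4 v=3: DROP (t<8-0); WM=8
i=6 t=0 v=1: DROP (t<8-0); WM=8
i=7 t=4 v=7: DROP (t<8-0); WM=12; [6,9) fires=6
i=8 t=14 v=2: → [12,15); WM=12
i=9 t=14 v=6: → [12,15); WM=12
i=10 t=15 v=3: → [15,18); WM=12
i=11 t=15 v=6: → [15,18); WM=15; [12,15) fires=13
i=12 t=9 v=8: DROP (t<15-0); WM=15
i=13 t=16 v=7: → [15,18); WM=15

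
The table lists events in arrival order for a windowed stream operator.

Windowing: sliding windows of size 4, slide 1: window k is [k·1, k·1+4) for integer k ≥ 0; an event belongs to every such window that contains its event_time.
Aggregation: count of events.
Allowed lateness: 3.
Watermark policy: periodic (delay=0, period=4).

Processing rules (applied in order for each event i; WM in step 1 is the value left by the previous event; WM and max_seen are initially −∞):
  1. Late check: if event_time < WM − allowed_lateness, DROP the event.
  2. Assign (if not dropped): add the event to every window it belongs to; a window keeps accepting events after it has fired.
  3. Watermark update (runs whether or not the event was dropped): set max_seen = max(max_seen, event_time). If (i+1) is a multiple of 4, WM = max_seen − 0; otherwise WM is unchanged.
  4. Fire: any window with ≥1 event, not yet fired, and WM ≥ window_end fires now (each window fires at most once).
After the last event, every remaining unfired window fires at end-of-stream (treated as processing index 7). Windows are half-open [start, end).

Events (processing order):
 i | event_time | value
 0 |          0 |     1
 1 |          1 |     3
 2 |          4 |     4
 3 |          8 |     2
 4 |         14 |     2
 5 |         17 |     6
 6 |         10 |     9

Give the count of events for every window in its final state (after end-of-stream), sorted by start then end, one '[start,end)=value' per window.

i=0 t=0 v=1: → [0,4); WM=−∞
i=1 t=1 v=3: → [1,5),[0,4); WM=−∞
i=2 t=4 v=4: → [4,8),[3,7),[2,6),[1,5); WM=−∞
i=3 t=8 v=2: → [8,12),[7,11),[6,10),[5,9); WM=8; [0,4) fires=2 [1,5) fires=2 [2,6) fires=1 [3,7) fires=1 [4,8) fires=1
i=4 t=14 v=2: → [14,18),[13,17),[12,16),[11,15); WM=8
i=5 t=17 v=6: → [17,21),[16,20),[15,19),[14,18); WM=8
i=6 t=10 v=9: → [10,14),[9,13),[8,12),[7,11); WM=8

[0,4)=2 [1,5)=2 [2,6)=1 [3,7)=1 [4,8)=1 [5,9)=1 [6,10)=1 [7,11)=2 [8,12)=2 [9,13)=1 [10,14)=1 [11,15)=1 [12,16)=1 [13,17)=1 [14,18)=2 [15,19)=1 [16,20)=1 [17,21)=1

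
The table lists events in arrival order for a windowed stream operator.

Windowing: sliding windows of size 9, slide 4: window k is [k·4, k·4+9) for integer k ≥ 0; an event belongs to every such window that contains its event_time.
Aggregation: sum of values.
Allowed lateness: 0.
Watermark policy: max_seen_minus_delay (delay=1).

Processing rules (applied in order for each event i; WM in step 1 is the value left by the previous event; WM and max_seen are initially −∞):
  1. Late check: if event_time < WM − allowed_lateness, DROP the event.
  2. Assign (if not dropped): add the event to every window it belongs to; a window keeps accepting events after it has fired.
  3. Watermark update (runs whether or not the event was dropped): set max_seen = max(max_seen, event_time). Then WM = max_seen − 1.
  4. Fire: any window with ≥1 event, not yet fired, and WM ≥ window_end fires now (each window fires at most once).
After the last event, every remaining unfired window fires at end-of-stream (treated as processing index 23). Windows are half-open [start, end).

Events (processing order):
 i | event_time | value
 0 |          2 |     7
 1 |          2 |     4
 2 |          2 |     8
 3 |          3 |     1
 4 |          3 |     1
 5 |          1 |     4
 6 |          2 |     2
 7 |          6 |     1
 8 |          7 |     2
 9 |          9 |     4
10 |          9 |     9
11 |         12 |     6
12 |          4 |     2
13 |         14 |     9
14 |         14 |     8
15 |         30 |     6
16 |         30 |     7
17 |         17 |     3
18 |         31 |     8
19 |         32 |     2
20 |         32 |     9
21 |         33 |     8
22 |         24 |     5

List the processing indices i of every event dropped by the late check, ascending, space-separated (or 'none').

i=0 t=2 v=7: → [0,9); WM=1
i=1 t=2 v=4: → [0,9); WM=1
i=2 t=2 v=8: → [0,9); WM=1
i=3 t=3 v=1: → [0,9); WM=2
i=4 t=3 v=1: → [0,9); WM=2
i=5 t=1 v=4: DROP (t<2-0); WM=2
i=6 t=2 v=2: → [0,9); WM=2
i=7 t=6 v=1: → [4,13),[0,9); WM=5
i=8 t=7 v=2: → [4,13),[0,9); WM=6
i=9 t=9 v=4: → [8,17),[4,13); WM=8
i=10 t=9 v=9: → [8,17),[4,13); WM=8
i=11 t=12 v=6: → [12,21),[8,17),[4,13); WM=11; [0,9) fires=26
i=12 t=4 v=2: DROP (t<11-0); WM=11
i=13 t=14 v=9: → [12,21),[8,17); WM=13; [4,13) fires=22
i=14 t=14 v=8: → [12,21),[8,17); WM=13
i=15 t=30 v=6: → [28,37),[24,33); WM=29; [8,17) fires=36 [12,21) fires=23
i=16 t=30 v=7: → [28,37),[24,33); WM=29
i=17 t=17 v=3: DROP (t<29-0); WM=29
i=18 t=31 v=8: → [28,37),[24,33); WM=30
i=19 t=32 v=2: → [32,41),[28,37),[24,33); WM=31
i=20 t=32 v=9: → [32,41),[28,37),[24,33); WM=31
i=21 t=33 v=8: → [32,41),[28,37); WM=32
i=22 t=24 v=5: DROP (t<32-0); WM=32

5 12 17 22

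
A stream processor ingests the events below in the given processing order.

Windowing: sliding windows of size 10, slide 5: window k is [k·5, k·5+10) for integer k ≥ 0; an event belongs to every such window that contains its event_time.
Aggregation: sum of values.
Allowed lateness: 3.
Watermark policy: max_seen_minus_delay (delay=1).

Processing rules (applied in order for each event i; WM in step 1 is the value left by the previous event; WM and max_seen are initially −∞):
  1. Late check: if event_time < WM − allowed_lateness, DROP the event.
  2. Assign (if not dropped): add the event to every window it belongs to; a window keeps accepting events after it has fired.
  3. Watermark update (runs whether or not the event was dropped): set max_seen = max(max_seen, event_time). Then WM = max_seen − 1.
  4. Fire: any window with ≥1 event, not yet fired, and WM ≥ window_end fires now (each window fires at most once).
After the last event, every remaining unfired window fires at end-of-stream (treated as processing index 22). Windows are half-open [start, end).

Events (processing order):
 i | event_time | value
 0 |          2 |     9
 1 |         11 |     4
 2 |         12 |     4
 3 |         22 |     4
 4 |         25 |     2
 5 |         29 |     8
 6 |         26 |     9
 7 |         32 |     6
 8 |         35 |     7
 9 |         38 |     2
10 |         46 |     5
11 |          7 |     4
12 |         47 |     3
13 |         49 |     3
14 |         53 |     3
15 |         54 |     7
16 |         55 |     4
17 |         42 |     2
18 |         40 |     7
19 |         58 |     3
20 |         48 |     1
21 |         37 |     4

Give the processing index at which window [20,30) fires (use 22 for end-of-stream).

i=0 t=2 v=9: → [0,10); WM=1
i=1 t=11 v=4: → [10,20),[5,15); WM=10; [0,10) fires=9
i=2 t=12 v=4: → [10,20),[5,15); WM=11
i=3 t=22 v=4: → [20,30),[15,25); WM=21; [5,15) fires=8 [10,20) fires=8
i=4 t=25 v=2: → [25,35),[20,30); WM=24
i=5 t=29 v=8: → [25,35),[20,30); WM=28; [15,25) fires=4
i=6 t=26 v=9: → [25,35),[20,30); WM=28
i=7 t=32 v=6: → [30,40),[25,35); WM=31; [20,30) fires=23
i=8 t=35 v=7: → [35,45),[30,40); WM=34
i=9 t=38 v=2: → [35,45),[30,40); WM=37; [25,35) fires=25
i=10 t=46 v=5: → [45,55),[40,50); WM=45; [30,40) fires=15 [35,45) fires=9
i=11 t=7 v=4: DROP (t<45-3); WM=45
i=12 t=47 v=3: → [45,55),[40,50); WM=46
i=13 t=49 v=3: → [45,55),[40,50); WM=48
i=14 t=53 v=3: → [50,60),[45,55); WM=52; [40,50) fires=11
i=15 t=54 v=7: → [50,60),[45,55); WM=53
i=16 t=55 v=4: → [55,65),[50,60); WM=54
i=17 t=42 v=2: DROP (t<54-3); WM=54
i=18 t=40 v=7: DROP (t<54-3); WM=54
i=19 t=58 v=3: → [55,65),[50,60); WM=57; [45,55) fires=21
i=20 t=48 v=1: DROP (t<57-3); WM=57
i=21 t=37 v=4: DROP (t<57-3); WM=57

7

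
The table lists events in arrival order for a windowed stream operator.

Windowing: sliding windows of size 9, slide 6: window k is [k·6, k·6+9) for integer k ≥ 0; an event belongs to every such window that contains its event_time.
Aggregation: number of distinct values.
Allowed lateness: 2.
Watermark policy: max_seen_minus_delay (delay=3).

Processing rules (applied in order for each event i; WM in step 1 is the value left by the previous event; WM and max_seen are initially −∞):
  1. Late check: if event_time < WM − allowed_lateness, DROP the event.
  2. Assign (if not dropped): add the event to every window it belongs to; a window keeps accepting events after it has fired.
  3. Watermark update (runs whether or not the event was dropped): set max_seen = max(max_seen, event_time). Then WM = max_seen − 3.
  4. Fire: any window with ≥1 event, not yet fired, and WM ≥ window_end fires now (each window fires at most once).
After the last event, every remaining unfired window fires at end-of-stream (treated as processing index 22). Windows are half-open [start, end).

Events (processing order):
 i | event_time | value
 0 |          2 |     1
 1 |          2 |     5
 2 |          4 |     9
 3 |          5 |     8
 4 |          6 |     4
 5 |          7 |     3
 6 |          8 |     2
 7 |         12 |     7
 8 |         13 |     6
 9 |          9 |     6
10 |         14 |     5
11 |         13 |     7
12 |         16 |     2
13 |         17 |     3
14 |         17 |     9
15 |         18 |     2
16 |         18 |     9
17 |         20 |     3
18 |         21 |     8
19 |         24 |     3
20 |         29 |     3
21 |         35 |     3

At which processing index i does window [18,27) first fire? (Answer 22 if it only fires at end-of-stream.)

21

i=0 t=2 v=1: → [0,9); WM=-1
i=1 t=2 v=5: → [0,9); WM=-1
i=2 t=4 v=9: → [0,9); WM=1
i=3 t=5 v=8: → [0,9); WM=2
i=4 t=6 v=4: → [6,15),[0,9); WM=3
i=5 t=7 v=3: → [6,15),[0,9); WM=4
i=6 t=8 v=2: → [6,15),[0,9); WM=5
i=7 t=12 v=7: → [12,21),[6,15); WM=9; [0,9) fires=7
i=8 t=13 v=6: → [12,21),[6,15); WM=10
i=9 t=9 v=6: → [6,15); WM=10
i=10 t=14 v=5: → [12,21),[6,15); WM=11
i=11 t=13 v=7: → [12,21),[6,15); WM=11
i=12 t=16 v=2: → [12,21); WM=13
i=13 t=17 v=3: → [12,21); WM=14
i=14 t=17 v=9: → [12,21); WM=14
i=15 t=18 v=2: → [18,27),[12,21); WM=15; [6,15) fires=6
i=16 t=18 v=9: → [18,27),[12,21); WM=15
i=17 t=20 v=3: → [18,27),[12,21); WM=17
i=18 t=21 v=8: → [18,27); WM=18
i=19 t=24 v=3: → [24,33),[18,27); WM=21; [12,21) fires=6
i=20 t=29 v=3: → [24,33); WM=26
i=21 t=35 v=3: → [30,39); WM=32; [18,27) fires=4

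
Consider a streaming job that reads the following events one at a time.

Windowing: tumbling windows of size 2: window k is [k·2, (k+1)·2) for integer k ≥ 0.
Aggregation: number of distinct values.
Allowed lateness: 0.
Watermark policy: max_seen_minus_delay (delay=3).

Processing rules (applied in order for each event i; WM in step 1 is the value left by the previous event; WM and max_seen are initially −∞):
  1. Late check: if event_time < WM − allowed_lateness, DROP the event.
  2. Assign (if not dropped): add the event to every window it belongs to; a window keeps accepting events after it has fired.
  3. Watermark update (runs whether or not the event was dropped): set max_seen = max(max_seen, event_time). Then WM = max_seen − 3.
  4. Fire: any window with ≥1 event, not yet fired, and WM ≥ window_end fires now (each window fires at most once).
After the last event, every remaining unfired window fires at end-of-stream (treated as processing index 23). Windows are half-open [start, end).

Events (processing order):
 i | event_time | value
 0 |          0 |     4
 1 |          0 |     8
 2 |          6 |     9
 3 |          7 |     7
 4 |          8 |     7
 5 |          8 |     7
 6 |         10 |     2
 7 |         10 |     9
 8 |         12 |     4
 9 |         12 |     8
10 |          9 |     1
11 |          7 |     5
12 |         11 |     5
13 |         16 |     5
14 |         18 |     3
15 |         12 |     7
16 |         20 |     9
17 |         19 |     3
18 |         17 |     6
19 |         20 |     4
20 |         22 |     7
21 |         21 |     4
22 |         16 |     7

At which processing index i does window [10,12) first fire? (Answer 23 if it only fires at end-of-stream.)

13

i=0 t=0 v=4: → [0,2); WM=-3
i=1 t=0 v=8: → [0,2); WM=-3
i=2 t=6 v=9: → [6,8); WM=3; [0,2) fires=2
i=3 t=7 v=7: → [6,8); WM=4
i=4 t=8 v=7: → [8,10); WM=5
i=5 t=8 v=7: → [8,10); WM=5
i=6 t=10 v=2: → [10,12); WM=7
i=7 t=10 v=9: → [10,12); WM=7
i=8 t=12 v=4: → [12,14); WM=9; [6,8) fires=2
i=9 t=12 v=8: → [12,14); WM=9
i=10 t=9 v=1: → [8,10); WM=9
i=11 t=7 v=5: DROP (t<9-0); WM=9
i=12 t=11 v=5: → [10,12); WM=9
i=13 t=16 v=5: → [16,18); WM=13; [8,10) fires=2 [10,12) fires=3
i=14 t=18 v=3: → [18,20); WM=15; [12,14) fires=2
i=15 t=12 v=7: DROP (t<15-0); WM=15
i=16 t=20 v=9: → [20,22); WM=17
i=17 t=19 v=3: → [18,20); WM=17
i=18 t=17 v=6: → [16,18); WM=17
i=19 t=20 v=4: → [20,22); WM=17
i=20 t=22 v=7: → [22,24); WM=19; [16,18) fires=2
i=21 t=21 v=4: → [20,22); WM=19
i=22 t=16 v=7: DROP (t<19-0); WM=19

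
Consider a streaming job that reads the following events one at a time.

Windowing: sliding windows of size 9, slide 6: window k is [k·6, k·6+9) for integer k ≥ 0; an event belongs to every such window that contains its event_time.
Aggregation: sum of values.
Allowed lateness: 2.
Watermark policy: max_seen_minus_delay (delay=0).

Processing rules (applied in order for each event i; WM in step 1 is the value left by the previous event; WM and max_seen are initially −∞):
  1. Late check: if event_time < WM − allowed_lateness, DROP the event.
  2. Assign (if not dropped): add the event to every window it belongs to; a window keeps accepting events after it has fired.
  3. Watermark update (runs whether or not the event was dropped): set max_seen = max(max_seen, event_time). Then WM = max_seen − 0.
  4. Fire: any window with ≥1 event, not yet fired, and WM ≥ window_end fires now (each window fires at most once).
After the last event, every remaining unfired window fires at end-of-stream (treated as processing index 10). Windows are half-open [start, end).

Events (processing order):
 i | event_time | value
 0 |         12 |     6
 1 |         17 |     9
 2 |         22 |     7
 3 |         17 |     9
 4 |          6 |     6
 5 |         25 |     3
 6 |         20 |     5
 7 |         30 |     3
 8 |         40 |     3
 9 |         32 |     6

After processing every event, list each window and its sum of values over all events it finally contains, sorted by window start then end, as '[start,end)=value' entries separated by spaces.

[6,15)=6 [12,21)=15 [18,27)=10 [24,33)=6 [30,39)=3 [36,45)=3

i=0 t=12 v=6: → [12,21),[6,15); WM=12
i=1 t=17 v=9: → [12,21); WM=17; [6,15) fires=6
i=2 t=22 v=7: → [18,27); WM=22; [12,21) fires=15
i=3 t=17 v=9: DROP (t<22-2); WM=22
i=4 t=6 v=6: DROP (t<22-2); WM=22
i=5 t=25 v=3: → [24,33),[18,27); WM=25
i=6 t=20 v=5: DROP (t<25-2); WM=25
i=7 t=30 v=3: → [30,39),[24,33); WM=30; [18,27) fires=10
i=8 t=40 v=3: → [36,45); WM=40; [24,33) fires=6 [30,39) fires=3
i=9 t=32 v=6: DROP (t<40-2); WM=40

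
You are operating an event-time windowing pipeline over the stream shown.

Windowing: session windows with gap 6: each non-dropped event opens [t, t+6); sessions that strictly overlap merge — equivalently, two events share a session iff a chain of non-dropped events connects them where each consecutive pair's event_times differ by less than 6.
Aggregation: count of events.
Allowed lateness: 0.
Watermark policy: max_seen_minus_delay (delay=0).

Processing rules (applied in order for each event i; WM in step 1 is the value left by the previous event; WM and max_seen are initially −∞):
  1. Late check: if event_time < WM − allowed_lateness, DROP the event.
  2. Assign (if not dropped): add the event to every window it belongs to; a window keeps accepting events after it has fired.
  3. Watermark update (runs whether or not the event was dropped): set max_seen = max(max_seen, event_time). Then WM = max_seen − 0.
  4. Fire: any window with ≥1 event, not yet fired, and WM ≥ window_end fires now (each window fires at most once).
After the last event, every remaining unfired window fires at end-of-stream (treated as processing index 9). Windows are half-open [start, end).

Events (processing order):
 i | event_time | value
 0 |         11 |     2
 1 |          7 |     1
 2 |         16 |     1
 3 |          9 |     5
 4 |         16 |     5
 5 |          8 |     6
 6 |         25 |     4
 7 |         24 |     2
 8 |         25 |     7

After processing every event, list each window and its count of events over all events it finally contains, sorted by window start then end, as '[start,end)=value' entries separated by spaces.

[11,22)=3 [25,31)=2

i=0 t=11 v=2: → [11,17); WM=11
i=1 t=7 v=1: DROP (t<11-0); WM=11
i=2 t=16 v=1: → [11,22); WM=16
i=3 t=9 v=5: DROP (t<16-0); WM=16
i=4 t=16 v=5: → [11,22); WM=16
i=5 t=8 v=6: DROP (t<16-0); WM=16
i=6 t=25 v=4: → [25,31); WM=25
i=7 t=24 v=2: DROP (t<25-0); WM=25
i=8 t=25 v=7: → [25,31); WM=25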